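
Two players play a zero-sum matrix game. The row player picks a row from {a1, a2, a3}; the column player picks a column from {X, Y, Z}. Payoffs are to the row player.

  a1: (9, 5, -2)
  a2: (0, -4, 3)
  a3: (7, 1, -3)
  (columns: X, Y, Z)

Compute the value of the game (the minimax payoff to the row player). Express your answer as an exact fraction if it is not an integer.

1/2

Row minima: a1 → -2, a2 → -4, a3 → -3; maximin = -2.
Column maxima: X → 9, Y → 5, Z → 3; minimax = 3.
-2 ≠ 3, so there is no saddle point; optimal play is mixed.
a3 is strictly dominated by a1, so the row player never plays it.
X is strictly dominated by Y (it gives the row player strictly more in every row), so the column player never plays it.
On the remaining 2×2 (a1, a2 vs Y, Z):
Let the row player play a1 with probability p. Expected payoff against Y: 5p + (-4)(1−p) = 9p − 4; against Z: (-2)p + 3(1−p) = −5p + 3.
Setting these equal: 9p − 4 = −5p + 3 ⇒ 14p = 7 ⇒ p = 1/2, and the value is (9)·(1/2) − 4 = 1/2.
For the column player: with q = P(Y), equating a1's and a2's payoffs gives 7q − 2 = −7q + 3 ⇒ q = 5/14.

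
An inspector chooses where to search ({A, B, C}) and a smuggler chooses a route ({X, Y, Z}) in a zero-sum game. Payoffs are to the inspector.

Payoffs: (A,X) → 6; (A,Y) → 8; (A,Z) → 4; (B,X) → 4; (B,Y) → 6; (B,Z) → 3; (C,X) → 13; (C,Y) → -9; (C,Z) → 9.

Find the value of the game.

54/11

Row minima: A → 4, B → 3, C → -9; maximin = 4.
Column maxima: X → 13, Y → 8, Z → 9; minimax = 8.
4 ≠ 8, so there is no saddle point; optimal play is mixed.
B is strictly dominated by A, so the inspector never plays it.
X is strictly dominated by Z (it gives the inspector strictly more in every row), so the smuggler never plays it.
On the remaining 2×2 (A, C vs Y, Z):
Let the inspector play A with probability p. Expected payoff against Y: 8p + (-9)(1−p) = 17p − 9; against Z: 4p + 9(1−p) = −5p + 9.
Setting these equal: 17p − 9 = −5p + 9 ⇒ 22p = 18 ⇒ p = 9/11, and the value is (17)·(9/11) − 9 = 54/11.
For the smuggler: with q = P(Y), equating A's and C's payoffs gives 4q + 4 = −18q + 9 ⇒ q = 5/22.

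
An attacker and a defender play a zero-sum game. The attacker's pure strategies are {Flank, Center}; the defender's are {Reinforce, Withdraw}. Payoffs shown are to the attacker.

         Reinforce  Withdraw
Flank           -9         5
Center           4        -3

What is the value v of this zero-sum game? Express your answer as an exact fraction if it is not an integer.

-1/3

Row minima: Flank → -9, Center → -3; maximin = -3.
Column maxima: Reinforce → 4, Withdraw → 5; minimax = 4.
-3 ≠ 4, so there is no saddle point; optimal play is mixed.
Let the attacker play Flank with probability p. Expected payoff against Reinforce: (-9)p + 4(1−p) = −13p + 4; against Withdraw: 5p + (-3)(1−p) = 8p − 3.
Setting these equal: −13p + 4 = 8p − 3 ⇒ −21p = -7 ⇒ p = 1/3, and the value is (-13)·(1/3) + 4 = -1/3.
For the defender: with q = P(Reinforce), equating Flank's and Center's payoffs gives −14q + 5 = 7q − 3 ⇒ q = 8/21.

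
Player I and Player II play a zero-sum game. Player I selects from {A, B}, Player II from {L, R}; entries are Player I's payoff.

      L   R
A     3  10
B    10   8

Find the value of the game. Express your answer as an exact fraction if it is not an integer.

Row minima: A → 3, B → 8; maximin = 8.
Column maxima: L → 10, R → 10; minimax = 10.
8 ≠ 10, so there is no saddle point; optimal play is mixed.
Let Player I play A with probability p. Expected payoff against L: 3p + 10(1−p) = −7p + 10; against R: 10p + 8(1−p) = 2p + 8.
Setting these equal: −7p + 10 = 2p + 8 ⇒ −9p = -2 ⇒ p = 2/9, and the value is (-7)·(2/9) + 10 = 76/9.
For Player II: with q = P(L), equating A's and B's payoffs gives −7q + 10 = 2q + 8 ⇒ q = 2/9.

76/9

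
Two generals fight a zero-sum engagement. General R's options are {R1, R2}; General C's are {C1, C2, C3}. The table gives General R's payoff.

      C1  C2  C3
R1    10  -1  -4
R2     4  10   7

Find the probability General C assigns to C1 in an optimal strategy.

11/17

Row minima: R1 → -4, R2 → 4; maximin = 4.
Column maxima: C1 → 10, C2 → 10, C3 → 7; minimax = 7.
4 ≠ 7, so there is no saddle point; optimal play is mixed.
C2 is strictly dominated by C3 (it gives General R strictly more in every row), so General C never plays it.
On the remaining 2×2 (R1, R2 vs C1, C3):
Let General R play R1 with probability p. Expected payoff against C1: 10p + 4(1−p) = 6p + 4; against C3: (-4)p + 7(1−p) = −11p + 7.
Setting these equal: 6p + 4 = −11p + 7 ⇒ 17p = 3 ⇒ p = 3/17, and the value is (6)·(3/17) + 4 = 86/17.
For General C: with q = P(C1), equating R1's and R2's payoffs gives 14q − 4 = −3q + 7 ⇒ q = 11/17.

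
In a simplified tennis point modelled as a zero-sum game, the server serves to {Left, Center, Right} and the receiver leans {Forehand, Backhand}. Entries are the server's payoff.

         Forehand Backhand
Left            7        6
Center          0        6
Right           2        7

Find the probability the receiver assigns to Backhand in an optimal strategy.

5/6

Row minima: Left → 6, Center → 0, Right → 2; maximin = 6.
Column maxima: Forehand → 7, Backhand → 7; minimax = 7.
6 ≠ 7, so there is no saddle point; optimal play is mixed.
Center is strictly dominated by Right, so the server never plays it.
On the remaining 2×2 (Left, Right vs Forehand, Backhand):
Let the server play Left with probability p. Expected payoff against Forehand: 7p + 2(1−p) = 5p + 2; against Backhand: 6p + 7(1−p) = −p + 7.
Setting these equal: 5p + 2 = −p + 7 ⇒ 6p = 5 ⇒ p = 5/6, and the value is (5)·(5/6) + 2 = 37/6.
For the receiver: with q = P(Forehand), equating Left's and Right's payoffs gives q + 6 = −5q + 7 ⇒ q = 1/6.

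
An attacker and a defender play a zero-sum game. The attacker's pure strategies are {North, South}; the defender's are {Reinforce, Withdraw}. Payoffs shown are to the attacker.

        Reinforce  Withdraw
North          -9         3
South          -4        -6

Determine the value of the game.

-33/7

Row minima: North → -9, South → -6; maximin = -6.
Column maxima: Reinforce → -4, Withdraw → 3; minimax = -4.
-6 ≠ -4, so there is no saddle point; optimal play is mixed.
Let the attacker play North with probability p. Expected payoff against Reinforce: (-9)p + (-4)(1−p) = −5p − 4; against Withdraw: 3p + (-6)(1−p) = 9p − 6.
Setting these equal: −5p − 4 = 9p − 6 ⇒ −14p = -2 ⇒ p = 1/7, and the value is (-5)·(1/7) − 4 = -33/7.
For the defender: with q = P(Reinforce), equating North's and South's payoffs gives −12q + 3 = 2q − 6 ⇒ q = 9/14.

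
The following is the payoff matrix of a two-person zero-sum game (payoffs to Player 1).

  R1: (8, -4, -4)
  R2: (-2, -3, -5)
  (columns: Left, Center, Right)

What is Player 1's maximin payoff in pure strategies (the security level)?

-4

Row minima: R1 → -4, R2 → -5.
The best of these is -4.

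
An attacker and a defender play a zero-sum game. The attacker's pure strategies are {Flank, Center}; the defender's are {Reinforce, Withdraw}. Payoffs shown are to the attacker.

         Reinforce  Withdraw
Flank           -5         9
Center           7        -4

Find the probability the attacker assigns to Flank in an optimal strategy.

11/25

Row minima: Flank → -5, Center → -4; maximin = -4.
Column maxima: Reinforce → 7, Withdraw → 9; minimax = 7.
-4 ≠ 7, so there is no saddle point; optimal play is mixed.
Let the attacker play Flank with probability p. Expected payoff against Reinforce: (-5)p + 7(1−p) = −12p + 7; against Withdraw: 9p + (-4)(1−p) = 13p − 4.
Setting these equal: −12p + 7 = 13p − 4 ⇒ −25p = -11 ⇒ p = 11/25, and the value is (-12)·(11/25) + 7 = 43/25.
For the defender: with q = P(Reinforce), equating Flank's and Center's payoffs gives −14q + 9 = 11q − 4 ⇒ q = 13/25.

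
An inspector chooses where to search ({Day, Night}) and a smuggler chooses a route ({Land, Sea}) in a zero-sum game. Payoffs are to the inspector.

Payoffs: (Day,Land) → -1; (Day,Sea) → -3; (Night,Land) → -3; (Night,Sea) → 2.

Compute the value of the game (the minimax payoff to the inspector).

Row minima: Day → -3, Night → -3; maximin = -3.
Column maxima: Land → -1, Sea → 2; minimax = -1.
-3 ≠ -1, so there is no saddle point; optimal play is mixed.
Let the inspector play Day with probability p. Expected payoff against Land: (-1)p + (-3)(1−p) = 2p − 3; against Sea: (-3)p + 2(1−p) = −5p + 2.
Setting these equal: 2p − 3 = −5p + 2 ⇒ 7p = 5 ⇒ p = 5/7, and the value is (2)·(5/7) − 3 = -11/7.
For the smuggler: with q = P(Land), equating Day's and Night's payoffs gives 2q − 3 = −5q + 2 ⇒ q = 5/7.

-11/7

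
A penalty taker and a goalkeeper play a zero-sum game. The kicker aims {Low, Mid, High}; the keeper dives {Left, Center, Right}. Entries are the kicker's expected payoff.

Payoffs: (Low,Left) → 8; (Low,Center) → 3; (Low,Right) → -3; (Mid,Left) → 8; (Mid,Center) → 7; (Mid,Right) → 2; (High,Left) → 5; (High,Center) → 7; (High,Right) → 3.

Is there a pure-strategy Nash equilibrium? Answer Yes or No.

Yes

Row minima: Low → -3, Mid → 2, High → 3; maximin = 3.
Column maxima: Left → 8, Center → 7, Right → 3; minimax = 3.
maximin = minimax = 3, so a saddle point exists.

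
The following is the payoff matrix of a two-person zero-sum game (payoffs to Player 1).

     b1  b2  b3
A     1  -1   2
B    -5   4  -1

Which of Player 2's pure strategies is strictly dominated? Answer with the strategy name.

b3

b1 holds Player 1's payoff strictly below b3 in every row: 1 < 2, -5 < -1.
So b3 is strictly dominated for Player 2.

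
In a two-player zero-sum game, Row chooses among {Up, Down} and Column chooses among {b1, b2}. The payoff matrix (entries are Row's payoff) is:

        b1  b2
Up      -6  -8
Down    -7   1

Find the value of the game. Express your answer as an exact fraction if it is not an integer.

Row minima: Up → -8, Down → -7; maximin = -7.
Column maxima: b1 → -6, b2 → 1; minimax = -6.
-7 ≠ -6, so there is no saddle point; optimal play is mixed.
Let Row play Up with probability p. Expected payoff against b1: (-6)p + (-7)(1−p) = p − 7; against b2: (-8)p + 1(1−p) = −9p + 1.
Setting these equal: p − 7 = −9p + 1 ⇒ 10p = 8 ⇒ p = 4/5, and the value is (1)·(4/5) − 7 = -31/5.
For Column: with q = P(b1), equating Up's and Down's payoffs gives 2q − 8 = −8q + 1 ⇒ q = 9/10.

-31/5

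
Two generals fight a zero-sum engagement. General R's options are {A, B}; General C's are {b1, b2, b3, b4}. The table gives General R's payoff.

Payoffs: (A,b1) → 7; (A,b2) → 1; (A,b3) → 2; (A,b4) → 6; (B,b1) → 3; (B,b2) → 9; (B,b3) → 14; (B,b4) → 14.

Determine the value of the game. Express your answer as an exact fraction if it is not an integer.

5

Row minima: A → 1, B → 3; maximin = 3.
Column maxima: b1 → 7, b2 → 9, b3 → 14, b4 → 14; minimax = 7.
3 ≠ 7, so there is no saddle point; optimal play is mixed.
b3 is strictly dominated by b2 (it gives General R strictly more in every row), so General C never plays it.
b4 is strictly dominated by b2 (it gives General R strictly more in every row), so General C never plays it.
On the remaining 2×2 (A, B vs b1, b2):
Let General R play A with probability p. Expected payoff against b1: 7p + 3(1−p) = 4p + 3; against b2: 1p + 9(1−p) = −8p + 9.
Setting these equal: 4p + 3 = −8p + 9 ⇒ 12p = 6 ⇒ p = 1/2, and the value is (4)·(1/2) + 3 = 5.
For General C: with q = P(b1), equating A's and B's payoffs gives 6q + 1 = −6q + 9 ⇒ q = 2/3.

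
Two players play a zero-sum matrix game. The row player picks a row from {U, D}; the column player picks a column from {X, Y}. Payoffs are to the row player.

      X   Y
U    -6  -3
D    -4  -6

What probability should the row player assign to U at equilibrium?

2/5

Row minima: U → -6, D → -6; maximin = -6.
Column maxima: X → -4, Y → -3; minimax = -4.
-6 ≠ -4, so there is no saddle point; optimal play is mixed.
Let the row player play U with probability p. Expected payoff against X: (-6)p + (-4)(1−p) = −2p − 4; against Y: (-3)p + (-6)(1−p) = 3p − 6.
Setting these equal: −2p − 4 = 3p − 6 ⇒ −5p = -2 ⇒ p = 2/5, and the value is (-2)·(2/5) − 4 = -24/5.
For the column player: with q = P(X), equating U's and D's payoffs gives −3q − 3 = 2q − 6 ⇒ q = 3/5.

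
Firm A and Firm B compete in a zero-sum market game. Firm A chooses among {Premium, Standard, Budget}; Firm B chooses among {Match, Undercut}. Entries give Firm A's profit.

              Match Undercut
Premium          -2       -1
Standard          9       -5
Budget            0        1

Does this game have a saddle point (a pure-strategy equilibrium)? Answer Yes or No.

No

Row minima: Premium → -2, Standard → -5, Budget → 0; maximin = 0.
Column maxima: Match → 9, Undercut → 1; minimax = 1.
0 ≠ 1, so no pure-strategy equilibrium exists.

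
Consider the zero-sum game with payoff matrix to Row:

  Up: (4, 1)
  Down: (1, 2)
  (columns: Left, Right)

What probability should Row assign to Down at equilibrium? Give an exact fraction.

3/4

Row minima: Up → 1, Down → 1; maximin = 1.
Column maxima: Left → 4, Right → 2; minimax = 2.
1 ≠ 2, so there is no saddle point; optimal play is mixed.
Let Row play Up with probability p. Expected payoff against Left: 4p + 1(1−p) = 3p + 1; against Right: 1p + 2(1−p) = −p + 2.
Setting these equal: 3p + 1 = −p + 2 ⇒ 4p = 1 ⇒ p = 1/4, and the value is (3)·(1/4) + 1 = 7/4.
For Column: with q = P(Left), equating Up's and Down's payoffs gives 3q + 1 = −q + 2 ⇒ q = 1/4.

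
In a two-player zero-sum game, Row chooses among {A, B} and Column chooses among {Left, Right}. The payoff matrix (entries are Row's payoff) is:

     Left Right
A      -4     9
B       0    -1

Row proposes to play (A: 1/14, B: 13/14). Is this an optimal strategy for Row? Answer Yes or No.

Yes

Against Left this mix gives (1/14)·(-4) + (13/14)·0 = -2/7.
Against Right this mix gives (1/14)·9 + (13/14)·(-1) = -2/7.
All of Column's active replies (Left, Right) yield -2/7, and no column does worse for Row. The mix makes Column indifferent and guarantees -2/7, so it is optimal.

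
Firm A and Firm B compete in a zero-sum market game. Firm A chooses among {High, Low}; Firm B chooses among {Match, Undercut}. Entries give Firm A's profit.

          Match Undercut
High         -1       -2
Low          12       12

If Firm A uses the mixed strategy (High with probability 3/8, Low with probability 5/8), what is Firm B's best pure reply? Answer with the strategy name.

If Firm B plays Match, Firm A's expected payoff is (3/8)·(-1) + (5/8)·12 = 57/8.
If Firm B plays Undercut, Firm A's expected payoff is (3/8)·(-2) + (5/8)·12 = 27/4.
Firm B minimizes Firm A's payoff; the smallest is 27/4, so the best response is Undercut.

Undercut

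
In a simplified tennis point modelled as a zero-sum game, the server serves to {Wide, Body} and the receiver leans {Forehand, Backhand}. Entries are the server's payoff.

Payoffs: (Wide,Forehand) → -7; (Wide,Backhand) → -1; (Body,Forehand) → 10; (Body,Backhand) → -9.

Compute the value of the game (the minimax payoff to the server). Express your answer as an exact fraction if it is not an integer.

Row minima: Wide → -7, Body → -9; maximin = -7.
Column maxima: Forehand → 10, Backhand → -1; minimax = -1.
-7 ≠ -1, so there is no saddle point; optimal play is mixed.
Let the server play Wide with probability p. Expected payoff against Forehand: (-7)p + 10(1−p) = −17p + 10; against Backhand: (-1)p + (-9)(1−p) = 8p − 9.
Setting these equal: −17p + 10 = 8p − 9 ⇒ −25p = -19 ⇒ p = 19/25, and the value is (-17)·(19/25) + 10 = -73/25.
For the receiver: with q = P(Forehand), equating Wide's and Body's payoffs gives −6q − 1 = 19q − 9 ⇒ q = 8/25.

-73/25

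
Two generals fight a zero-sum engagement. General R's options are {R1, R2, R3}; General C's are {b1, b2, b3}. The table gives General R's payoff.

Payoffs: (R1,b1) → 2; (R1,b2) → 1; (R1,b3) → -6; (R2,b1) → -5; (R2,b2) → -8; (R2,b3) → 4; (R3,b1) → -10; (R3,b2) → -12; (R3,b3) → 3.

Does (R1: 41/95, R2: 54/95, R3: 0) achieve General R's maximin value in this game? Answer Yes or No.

No

Against b1 this mix gives (41/95)·2 + (54/95)·(-5) = -188/95.
Against b2 this mix gives (41/95)·1 + (54/95)·(-8) = -391/95.
Against b3 this mix gives (41/95)·(-6) + (54/95)·4 = -6/19.
General C will play b2, holding General R to -391/95. Shifting weight toward the row that does better against b2 would raise this floor (the equalizing mix achieves -44/19 against both b2 and b3), so the proposed strategy is not optimal.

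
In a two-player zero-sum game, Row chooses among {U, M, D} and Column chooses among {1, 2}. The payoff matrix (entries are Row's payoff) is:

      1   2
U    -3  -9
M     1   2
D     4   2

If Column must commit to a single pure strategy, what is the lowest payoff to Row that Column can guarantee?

2

Column maxima: 1 → 4, 2 → 2.
The smallest of these is 2.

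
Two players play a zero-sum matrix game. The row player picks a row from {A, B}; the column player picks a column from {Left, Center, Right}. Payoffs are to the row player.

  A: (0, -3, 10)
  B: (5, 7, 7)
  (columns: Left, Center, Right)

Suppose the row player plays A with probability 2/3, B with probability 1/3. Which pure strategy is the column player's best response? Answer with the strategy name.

If the column player plays Left, the row player's expected payoff is (2/3)·0 + (1/3)·5 = 5/3.
If the column player plays Center, the row player's expected payoff is (2/3)·(-3) + (1/3)·7 = 1/3.
If the column player plays Right, the row player's expected payoff is (2/3)·10 + (1/3)·7 = 9.
The column player minimizes the row player's payoff; the smallest is 1/3, so the best response is Center.

Center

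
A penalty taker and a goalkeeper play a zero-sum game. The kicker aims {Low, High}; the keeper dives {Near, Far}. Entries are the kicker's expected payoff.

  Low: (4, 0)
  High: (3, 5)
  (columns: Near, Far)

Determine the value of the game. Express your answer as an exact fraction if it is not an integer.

Row minima: Low → 0, High → 3; maximin = 3.
Column maxima: Near → 4, Far → 5; minimax = 4.
3 ≠ 4, so there is no saddle point; optimal play is mixed.
Let the kicker play Low with probability p. Expected payoff against Near: 4p + 3(1−p) = p + 3; against Far: 0p + 5(1−p) = −5p + 5.
Setting these equal: p + 3 = −5p + 5 ⇒ 6p = 2 ⇒ p = 1/3, and the value is (1)·(1/3) + 3 = 10/3.
For the keeper: with q = P(Near), equating Low's and High's payoffs gives 4q = −2q + 5 ⇒ q = 5/6.

10/3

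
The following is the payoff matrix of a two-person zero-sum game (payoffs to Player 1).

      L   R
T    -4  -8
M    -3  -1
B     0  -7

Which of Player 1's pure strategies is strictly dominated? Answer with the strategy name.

T

M gives a strictly higher payoff than T against every column: -3 > -4, -1 > -8.
So T is strictly dominated and Player 1 never plays it.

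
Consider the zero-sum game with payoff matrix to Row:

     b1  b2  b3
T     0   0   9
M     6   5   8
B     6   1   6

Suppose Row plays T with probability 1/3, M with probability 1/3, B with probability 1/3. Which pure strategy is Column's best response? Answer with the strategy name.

b2

If Column plays b1, Row's expected payoff is (1/3)·0 + (1/3)·6 + (1/3)·6 = 4.
If Column plays b2, Row's expected payoff is (1/3)·0 + (1/3)·5 + (1/3)·1 = 2.
If Column plays b3, Row's expected payoff is (1/3)·9 + (1/3)·8 + (1/3)·6 = 23/3.
Column minimizes Row's payoff; the smallest is 2, so the best response is b2.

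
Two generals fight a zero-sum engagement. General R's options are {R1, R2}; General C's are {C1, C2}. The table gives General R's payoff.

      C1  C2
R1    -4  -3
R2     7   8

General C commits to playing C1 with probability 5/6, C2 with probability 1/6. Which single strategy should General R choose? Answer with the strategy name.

Expected payoff of R1: (5/6)·(-4) + (1/6)·(-3) = -23/6.
Expected payoff of R2: (5/6)·7 + (1/6)·8 = 43/6.
The largest is 43/6, so General R's best response is R2.

R2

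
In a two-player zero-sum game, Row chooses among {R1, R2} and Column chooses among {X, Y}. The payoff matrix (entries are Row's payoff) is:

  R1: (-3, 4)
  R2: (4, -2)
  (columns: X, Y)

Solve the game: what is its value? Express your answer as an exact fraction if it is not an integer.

10/13

Row minima: R1 → -3, R2 → -2; maximin = -2.
Column maxima: X → 4, Y → 4; minimax = 4.
-2 ≠ 4, so there is no saddle point; optimal play is mixed.
Let Row play R1 with probability p. Expected payoff against X: (-3)p + 4(1−p) = −7p + 4; against Y: 4p + (-2)(1−p) = 6p − 2.
Setting these equal: −7p + 4 = 6p − 2 ⇒ −13p = -6 ⇒ p = 6/13, and the value is (-7)·(6/13) + 4 = 10/13.
For Column: with q = P(X), equating R1's and R2's payoffs gives −7q + 4 = 6q − 2 ⇒ q = 6/13.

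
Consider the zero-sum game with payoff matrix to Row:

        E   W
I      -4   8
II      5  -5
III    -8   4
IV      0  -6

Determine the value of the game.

Row minima: I → -4, II → -5, III → -8, IV → -6; maximin = -4.
Column maxima: E → 5, W → 8; minimax = 5.
-4 ≠ 5, so there is no saddle point; optimal play is mixed.
III is strictly dominated by I, so Row never plays it.
IV is strictly dominated by II, so Row never plays it.
On the remaining 2×2 (I, II vs E, W):
Let Row play I with probability p. Expected payoff against E: (-4)p + 5(1−p) = −9p + 5; against W: 8p + (-5)(1−p) = 13p − 5.
Setting these equal: −9p + 5 = 13p − 5 ⇒ −22p = -10 ⇒ p = 5/11, and the value is (-9)·(5/11) + 5 = 10/11.
For Column: with q = P(E), equating I's and II's payoffs gives −12q + 8 = 10q − 5 ⇒ q = 13/22.

10/11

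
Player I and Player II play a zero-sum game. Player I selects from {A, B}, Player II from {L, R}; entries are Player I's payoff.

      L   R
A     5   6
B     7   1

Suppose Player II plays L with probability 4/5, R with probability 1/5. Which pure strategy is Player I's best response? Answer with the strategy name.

B

Expected payoff of A: (4/5)·5 + (1/5)·6 = 26/5.
Expected payoff of B: (4/5)·7 + (1/5)·1 = 29/5.
The largest is 29/5, so Player I's best response is B.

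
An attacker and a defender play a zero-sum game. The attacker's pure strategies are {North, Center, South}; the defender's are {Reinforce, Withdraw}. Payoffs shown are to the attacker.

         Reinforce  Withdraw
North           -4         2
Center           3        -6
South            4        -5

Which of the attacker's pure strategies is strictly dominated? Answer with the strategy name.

South gives a strictly higher payoff than Center against every column: 4 > 3, -5 > -6.
So Center is strictly dominated and the attacker never plays it.

Center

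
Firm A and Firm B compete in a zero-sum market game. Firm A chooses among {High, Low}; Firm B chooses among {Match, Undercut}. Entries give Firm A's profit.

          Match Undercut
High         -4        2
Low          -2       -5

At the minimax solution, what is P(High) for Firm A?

Row minima: High → -4, Low → -5; maximin = -4.
Column maxima: Match → -2, Undercut → 2; minimax = -2.
-4 ≠ -2, so there is no saddle point; optimal play is mixed.
Let Firm A play High with probability p. Expected payoff against Match: (-4)p + (-2)(1−p) = −2p − 2; against Undercut: 2p + (-5)(1−p) = 7p − 5.
Setting these equal: −2p − 2 = 7p − 5 ⇒ −9p = -3 ⇒ p = 1/3, and the value is (-2)·(1/3) − 2 = -8/3.
For Firm B: with q = P(Match), equating High's and Low's payoffs gives −6q + 2 = 3q − 5 ⇒ q = 7/9.

1/3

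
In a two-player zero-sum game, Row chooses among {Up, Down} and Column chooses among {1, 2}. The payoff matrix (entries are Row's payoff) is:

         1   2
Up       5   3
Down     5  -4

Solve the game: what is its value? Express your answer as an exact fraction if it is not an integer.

Row minima: Up → 3, Down → -4; maximin = 3.
Column maxima: 1 → 5, 2 → 3; minimax = 3.
Since maximin = minimax = 3, there is a saddle point and the value is 3.

3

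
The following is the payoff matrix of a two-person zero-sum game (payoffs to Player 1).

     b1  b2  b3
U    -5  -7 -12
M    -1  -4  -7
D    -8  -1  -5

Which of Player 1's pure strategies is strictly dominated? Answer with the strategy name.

U

M gives a strictly higher payoff than U against every column: -1 > -5, -4 > -7, -7 > -12.
So U is strictly dominated and Player 1 never plays it.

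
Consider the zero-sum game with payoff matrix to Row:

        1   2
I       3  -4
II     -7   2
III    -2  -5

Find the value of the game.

-11/8

Row minima: I → -4, II → -7, III → -5; maximin = -4.
Column maxima: 1 → 3, 2 → 2; minimax = 2.
-4 ≠ 2, so there is no saddle point; optimal play is mixed.
III is strictly dominated by I, so Row never plays it.
On the remaining 2×2 (I, II vs 1, 2):
Let Row play I with probability p. Expected payoff against 1: 3p + (-7)(1−p) = 10p − 7; against 2: (-4)p + 2(1−p) = −6p + 2.
Setting these equal: 10p − 7 = −6p + 2 ⇒ 16p = 9 ⇒ p = 9/16, and the value is (10)·(9/16) − 7 = -11/8.
For Column: with q = P(1), equating I's and II's payoffs gives 7q − 4 = −9q + 2 ⇒ q = 3/8.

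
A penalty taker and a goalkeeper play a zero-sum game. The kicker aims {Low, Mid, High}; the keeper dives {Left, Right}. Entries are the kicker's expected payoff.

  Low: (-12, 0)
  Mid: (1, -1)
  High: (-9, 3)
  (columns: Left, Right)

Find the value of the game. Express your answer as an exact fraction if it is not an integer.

-3/7

Row minima: Low → -12, Mid → -1, High → -9; maximin = -1.
Column maxima: Left → 1, Right → 3; minimax = 1.
-1 ≠ 1, so there is no saddle point; optimal play is mixed.
Low is strictly dominated by High, so the kicker never plays it.
On the remaining 2×2 (Mid, High vs Left, Right):
Let the kicker play Mid with probability p. Expected payoff against Left: 1p + (-9)(1−p) = 10p − 9; against Right: (-1)p + 3(1−p) = −4p + 3.
Setting these equal: 10p − 9 = −4p + 3 ⇒ 14p = 12 ⇒ p = 6/7, and the value is (10)·(6/7) − 9 = -3/7.
For the keeper: with q = P(Left), equating Mid's and High's payoffs gives 2q − 1 = −12q + 3 ⇒ q = 2/7.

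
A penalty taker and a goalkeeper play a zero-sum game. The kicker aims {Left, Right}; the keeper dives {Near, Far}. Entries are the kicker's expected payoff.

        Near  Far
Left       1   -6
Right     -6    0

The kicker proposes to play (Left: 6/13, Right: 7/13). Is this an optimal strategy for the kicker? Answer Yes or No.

Yes

Against Near this mix gives (6/13)·1 + (7/13)·(-6) = -36/13.
Against Far this mix gives (6/13)·(-6) + (7/13)·0 = -36/13.
All of the keeper's active replies (Near, Far) yield -36/13, and no column does worse for the kicker. The mix makes the keeper indifferent and guarantees -36/13, so it is optimal.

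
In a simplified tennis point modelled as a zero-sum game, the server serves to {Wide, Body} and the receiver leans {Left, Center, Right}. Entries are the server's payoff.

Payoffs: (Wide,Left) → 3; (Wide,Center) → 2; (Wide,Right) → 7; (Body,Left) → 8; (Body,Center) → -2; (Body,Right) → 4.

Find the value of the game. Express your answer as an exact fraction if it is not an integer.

Row minima: Wide → 2, Body → -2; maximin = 2.
Column maxima: Left → 8, Center → 2, Right → 7; minimax = 2.
Since maximin = minimax = 2, there is a saddle point and the value is 2.

2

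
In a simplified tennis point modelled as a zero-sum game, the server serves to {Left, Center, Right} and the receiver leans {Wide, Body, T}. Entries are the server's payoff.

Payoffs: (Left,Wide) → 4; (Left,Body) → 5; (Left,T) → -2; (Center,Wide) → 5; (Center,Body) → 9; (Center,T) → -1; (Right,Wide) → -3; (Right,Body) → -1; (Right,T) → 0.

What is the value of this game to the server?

Row minima: Left → -2, Center → -1, Right → -3; maximin = -1.
Column maxima: Wide → 5, Body → 9, T → 0; minimax = 0.
-1 ≠ 0, so there is no saddle point; optimal play is mixed.
Left is strictly dominated by Center, so the server never plays it.
Body is strictly dominated by Wide (it gives the server strictly more in every row), so the receiver never plays it.
On the remaining 2×2 (Center, Right vs Wide, T):
Let the server play Center with probability p. Expected payoff against Wide: 5p + (-3)(1−p) = 8p − 3; against T: (-1)p + 0(1−p) = −p.
Setting these equal: 8p − 3 = −p ⇒ 9p = 3 ⇒ p = 1/3, and the value is (8)·(1/3) − 3 = -1/3.
For the receiver: with q = P(Wide), equating Center's and Right's payoffs gives 6q − 1 = −3q ⇒ q = 1/9.

-1/3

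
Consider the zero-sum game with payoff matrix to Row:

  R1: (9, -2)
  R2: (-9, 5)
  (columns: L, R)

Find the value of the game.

Row minima: R1 → -2, R2 → -9; maximin = -2.
Column maxima: L → 9, R → 5; minimax = 5.
-2 ≠ 5, so there is no saddle point; optimal play is mixed.
Let Row play R1 with probability p. Expected payoff against L: 9p + (-9)(1−p) = 18p − 9; against R: (-2)p + 5(1−p) = −7p + 5.
Setting these equal: 18p − 9 = −7p + 5 ⇒ 25p = 14 ⇒ p = 14/25, and the value is (18)·(14/25) − 9 = 27/25.
For Column: with q = P(L), equating R1's and R2's payoffs gives 11q − 2 = −14q + 5 ⇒ q = 7/25.

27/25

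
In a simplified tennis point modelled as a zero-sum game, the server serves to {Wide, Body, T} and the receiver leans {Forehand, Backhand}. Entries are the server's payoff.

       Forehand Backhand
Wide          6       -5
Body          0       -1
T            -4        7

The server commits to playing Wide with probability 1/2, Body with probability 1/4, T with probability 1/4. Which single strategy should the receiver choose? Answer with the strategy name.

If the receiver plays Forehand, the server's expected payoff is (1/2)·6 + (1/4)·0 + (1/4)·(-4) = 2.
If the receiver plays Backhand, the server's expected payoff is (1/2)·(-5) + (1/4)·(-1) + (1/4)·7 = -1.
The receiver minimizes the server's payoff; the smallest is -1, so the best response is Backhand.

Backhand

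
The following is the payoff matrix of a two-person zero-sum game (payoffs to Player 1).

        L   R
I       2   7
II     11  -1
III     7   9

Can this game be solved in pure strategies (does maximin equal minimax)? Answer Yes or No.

No

Row minima: I → 2, II → -1, III → 7; maximin = 7.
Column maxima: L → 11, R → 9; minimax = 9.
7 ≠ 9, so no pure-strategy equilibrium exists.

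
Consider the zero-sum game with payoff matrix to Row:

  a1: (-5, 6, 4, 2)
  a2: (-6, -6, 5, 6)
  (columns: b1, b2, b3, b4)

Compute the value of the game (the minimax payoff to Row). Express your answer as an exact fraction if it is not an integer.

-5

Row minima: a1 → -5, a2 → -6; maximin = -5.
Column maxima: b1 → -5, b2 → 6, b3 → 5, b4 → 6; minimax = -5.
Since maximin = minimax = -5, there is a saddle point and the value is -5.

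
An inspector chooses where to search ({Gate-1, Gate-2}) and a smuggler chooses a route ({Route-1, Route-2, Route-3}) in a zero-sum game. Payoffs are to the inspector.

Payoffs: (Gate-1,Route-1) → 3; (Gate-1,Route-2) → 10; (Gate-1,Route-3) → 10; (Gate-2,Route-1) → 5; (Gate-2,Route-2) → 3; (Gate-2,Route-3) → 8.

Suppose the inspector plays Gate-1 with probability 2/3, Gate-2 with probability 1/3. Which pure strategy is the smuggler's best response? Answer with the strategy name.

If the smuggler plays Route-1, the inspector's expected payoff is (2/3)·3 + (1/3)·5 = 11/3.
If the smuggler plays Route-2, the inspector's expected payoff is (2/3)·10 + (1/3)·3 = 23/3.
If the smuggler plays Route-3, the inspector's expected payoff is (2/3)·10 + (1/3)·8 = 28/3.
The smuggler minimizes the inspector's payoff; the smallest is 11/3, so the best response is Route-1.

Route-1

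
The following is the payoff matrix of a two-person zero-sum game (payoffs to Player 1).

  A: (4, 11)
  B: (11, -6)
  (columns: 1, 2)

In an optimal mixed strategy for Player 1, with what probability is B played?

Row minima: A → 4, B → -6; maximin = 4.
Column maxima: 1 → 11, 2 → 11; minimax = 11.
4 ≠ 11, so there is no saddle point; optimal play is mixed.
Let Player 1 play A with probability p. Expected payoff against 1: 4p + 11(1−p) = −7p + 11; against 2: 11p + (-6)(1−p) = 17p − 6.
Setting these equal: −7p + 11 = 17p − 6 ⇒ −24p = -17 ⇒ p = 17/24, and the value is (-7)·(17/24) + 11 = 145/24.
For Player 2: with q = P(1), equating A's and B's payoffs gives −7q + 11 = 17q − 6 ⇒ q = 17/24.

7/24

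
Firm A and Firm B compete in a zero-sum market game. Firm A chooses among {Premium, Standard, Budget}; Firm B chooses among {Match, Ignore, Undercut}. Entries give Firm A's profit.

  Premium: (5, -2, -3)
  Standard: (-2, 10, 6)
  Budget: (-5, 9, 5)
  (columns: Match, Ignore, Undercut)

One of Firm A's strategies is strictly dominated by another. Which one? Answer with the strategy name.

Budget

Standard gives a strictly higher payoff than Budget against every column: -2 > -5, 10 > 9, 6 > 5.
So Budget is strictly dominated and Firm A never plays it.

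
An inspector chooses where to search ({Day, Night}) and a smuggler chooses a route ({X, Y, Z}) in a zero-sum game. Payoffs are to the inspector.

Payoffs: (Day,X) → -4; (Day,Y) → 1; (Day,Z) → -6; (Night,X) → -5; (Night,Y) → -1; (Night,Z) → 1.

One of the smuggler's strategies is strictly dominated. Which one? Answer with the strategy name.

X holds the inspector's payoff strictly below Y in every row: -4 < 1, -5 < -1.
So Y is strictly dominated for the smuggler.

Y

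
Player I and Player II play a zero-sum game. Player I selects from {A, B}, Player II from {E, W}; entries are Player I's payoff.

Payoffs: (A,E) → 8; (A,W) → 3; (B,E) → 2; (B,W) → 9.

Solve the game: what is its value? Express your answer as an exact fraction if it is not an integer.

11/2

Row minima: A → 3, B → 2; maximin = 3.
Column maxima: E → 8, W → 9; minimax = 8.
3 ≠ 8, so there is no saddle point; optimal play is mixed.
Let Player I play A with probability p. Expected payoff against E: 8p + 2(1−p) = 6p + 2; against W: 3p + 9(1−p) = −6p + 9.
Setting these equal: 6p + 2 = −6p + 9 ⇒ 12p = 7 ⇒ p = 7/12, and the value is (6)·(7/12) + 2 = 11/2.
For Player II: with q = P(E), equating A's and B's payoffs gives 5q + 3 = −7q + 9 ⇒ q = 1/2.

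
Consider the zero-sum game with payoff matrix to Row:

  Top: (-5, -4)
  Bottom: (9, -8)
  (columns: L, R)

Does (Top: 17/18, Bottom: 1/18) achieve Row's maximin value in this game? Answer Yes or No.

Against L this mix gives (17/18)·(-5) + (1/18)·9 = -38/9.
Against R this mix gives (17/18)·(-4) + (1/18)·(-8) = -38/9.
All of Column's active replies (L, R) yield -38/9, and no column does worse for Row. The mix makes Column indifferent and guarantees -38/9, so it is optimal.

Yes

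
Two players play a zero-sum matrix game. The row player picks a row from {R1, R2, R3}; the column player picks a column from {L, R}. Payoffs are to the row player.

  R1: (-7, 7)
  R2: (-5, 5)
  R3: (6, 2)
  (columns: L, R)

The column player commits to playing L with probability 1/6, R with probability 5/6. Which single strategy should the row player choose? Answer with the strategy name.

R1

Expected payoff of R1: (1/6)·(-7) + (5/6)·7 = 14/3.
Expected payoff of R2: (1/6)·(-5) + (5/6)·5 = 10/3.
Expected payoff of R3: (1/6)·6 + (5/6)·2 = 8/3.
The largest is 14/3, so the row player's best response is R1.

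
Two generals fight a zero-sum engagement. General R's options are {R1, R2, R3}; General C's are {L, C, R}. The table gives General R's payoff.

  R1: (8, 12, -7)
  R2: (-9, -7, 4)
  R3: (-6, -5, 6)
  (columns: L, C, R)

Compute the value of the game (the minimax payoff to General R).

Row minima: R1 → -7, R2 → -9, R3 → -6; maximin = -6.
Column maxima: L → 8, C → 12, R → 6; minimax = 6.
-6 ≠ 6, so there is no saddle point; optimal play is mixed.
R2 is strictly dominated by R3, so General R never plays it.
C is strictly dominated by L (it gives General R strictly more in every row), so General C never plays it.
On the remaining 2×2 (R1, R3 vs L, R):
Let General R play R1 with probability p. Expected payoff against L: 8p + (-6)(1−p) = 14p − 6; against R: (-7)p + 6(1−p) = −13p + 6.
Setting these equal: 14p − 6 = −13p + 6 ⇒ 27p = 12 ⇒ p = 4/9, and the value is (14)·(4/9) − 6 = 2/9.
For General C: with q = P(L), equating R1's and R3's payoffs gives 15q − 7 = −12q + 6 ⇒ q = 13/27.

2/9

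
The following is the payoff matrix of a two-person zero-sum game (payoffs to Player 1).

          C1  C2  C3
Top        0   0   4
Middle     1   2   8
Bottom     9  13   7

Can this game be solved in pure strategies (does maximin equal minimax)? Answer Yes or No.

Row minima: Top → 0, Middle → 1, Bottom → 7; maximin = 7.
Column maxima: C1 → 9, C2 → 13, C3 → 8; minimax = 8.
7 ≠ 8, so no pure-strategy equilibrium exists.

No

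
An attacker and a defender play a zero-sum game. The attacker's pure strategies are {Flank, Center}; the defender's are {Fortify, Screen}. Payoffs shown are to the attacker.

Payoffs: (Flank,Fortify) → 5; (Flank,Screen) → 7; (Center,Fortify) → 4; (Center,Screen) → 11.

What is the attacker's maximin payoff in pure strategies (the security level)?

5

Row minima: Flank → 5, Center → 4.
The best of these is 5.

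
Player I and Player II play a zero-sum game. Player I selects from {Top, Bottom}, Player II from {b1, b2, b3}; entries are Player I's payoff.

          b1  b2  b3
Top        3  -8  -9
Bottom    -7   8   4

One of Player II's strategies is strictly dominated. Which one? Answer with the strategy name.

b3 holds Player I's payoff strictly below b2 in every row: -9 < -8, 4 < 8.
So b2 is strictly dominated for Player II.

b2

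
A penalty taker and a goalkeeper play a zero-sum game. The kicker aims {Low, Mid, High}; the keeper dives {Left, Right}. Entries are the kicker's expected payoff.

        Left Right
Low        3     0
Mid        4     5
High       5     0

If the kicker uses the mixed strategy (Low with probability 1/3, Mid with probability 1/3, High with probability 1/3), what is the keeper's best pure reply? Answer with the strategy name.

If the keeper plays Left, the kicker's expected payoff is (1/3)·3 + (1/3)·4 + (1/3)·5 = 4.
If the keeper plays Right, the kicker's expected payoff is (1/3)·0 + (1/3)·5 + (1/3)·0 = 5/3.
The keeper minimizes the kicker's payoff; the smallest is 5/3, so the best response is Right.

Right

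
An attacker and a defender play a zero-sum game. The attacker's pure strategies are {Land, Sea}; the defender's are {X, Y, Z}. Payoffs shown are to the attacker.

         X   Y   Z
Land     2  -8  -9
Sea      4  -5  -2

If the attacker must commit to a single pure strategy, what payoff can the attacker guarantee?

-5

Row minima: Land → -9, Sea → -5.
The best of these is -5.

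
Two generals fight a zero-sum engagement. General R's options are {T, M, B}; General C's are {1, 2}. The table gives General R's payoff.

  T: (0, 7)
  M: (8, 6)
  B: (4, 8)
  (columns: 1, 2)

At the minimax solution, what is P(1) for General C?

Row minima: T → 0, M → 6, B → 4; maximin = 6.
Column maxima: 1 → 8, 2 → 8; minimax = 8.
6 ≠ 8, so there is no saddle point; optimal play is mixed.
T is strictly dominated by B, so General R never plays it.
On the remaining 2×2 (M, B vs 1, 2):
Let General R play M with probability p. Expected payoff against 1: 8p + 4(1−p) = 4p + 4; against 2: 6p + 8(1−p) = −2p + 8.
Setting these equal: 4p + 4 = −2p + 8 ⇒ 6p = 4 ⇒ p = 2/3, and the value is (4)·(2/3) + 4 = 20/3.
For General C: with q = P(1), equating M's and B's payoffs gives 2q + 6 = −4q + 8 ⇒ q = 1/3.

1/3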